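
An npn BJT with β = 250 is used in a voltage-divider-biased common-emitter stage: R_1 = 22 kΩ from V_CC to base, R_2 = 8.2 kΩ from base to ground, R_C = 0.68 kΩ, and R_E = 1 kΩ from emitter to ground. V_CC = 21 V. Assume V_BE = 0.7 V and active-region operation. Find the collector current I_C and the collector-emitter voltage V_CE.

I_C ≈ 4.9 mA, V_CE ≈ 13 V

Thevenize the base divider: V_Th = V_CC·R_2/(R_1+R_2) = 21×8.2/30.2 = 5.7 V, R_Th = R_1‖R_2 = 5.97 kΩ.
Base-emitter loop: V_Th = I_B·R_Th + V_BE + (β+1)I_B·R_E, so I_B = (5.7 − 0.7) / (5.97 + 251×1) = 0.0195 mA.
I_C = β·I_B = 250×0.0195 = 4.87 mA, and I_E = (β+1)I_B = 4.89 mA.
V_CE = V_CC − I_C·R_C − I_E·R_E = 21 − 4.87×0.68 − 4.89×1 = 12.8 V.
V_CE = 12.8 V > 0.2 V confirms active-region operation.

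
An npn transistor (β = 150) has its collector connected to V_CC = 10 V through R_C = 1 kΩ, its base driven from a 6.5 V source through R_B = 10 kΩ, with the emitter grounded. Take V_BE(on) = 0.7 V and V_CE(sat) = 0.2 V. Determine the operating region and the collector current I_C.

saturation; I_C ≈ 9.8 mA

Assume active: I_B = (6.5 − 0.7)/10 = 0.58 mA, giving I_C = β·I_B = 87 mA.
But then V_CE = 10 − 87×1 = -77 V < V_CE(sat) = 0.2 V — impossible in the active region.
So the transistor is saturated. With V_CE = 0.2 V, I_C = (V_CC − 0.2)/R_C = 9.8/1 = 9.8 mA.
Check: β·I_B = 87 mA > I_C = 9.8 mA, confirming saturation.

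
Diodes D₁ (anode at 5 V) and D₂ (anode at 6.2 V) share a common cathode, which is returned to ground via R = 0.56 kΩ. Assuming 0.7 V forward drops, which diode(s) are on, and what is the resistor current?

Only D₂ conducts; I_R ≈ 9.8 mA

Assume both conduct. Then node N would need to be at both 5−0.7 = 4.3 V and 6.2−0.7 = 5.5 V, which is impossible.
Assume only D₂ conducts: V_N = 6.2 − 0.7 = 5.5 V, so I_R = 5.5/0.56 = 9.82 mA.
Check D₁: its anode-to-cathode voltage is 5 − 5.5 = -0.5 V < 0.7 V, so it is off. The assumption is consistent.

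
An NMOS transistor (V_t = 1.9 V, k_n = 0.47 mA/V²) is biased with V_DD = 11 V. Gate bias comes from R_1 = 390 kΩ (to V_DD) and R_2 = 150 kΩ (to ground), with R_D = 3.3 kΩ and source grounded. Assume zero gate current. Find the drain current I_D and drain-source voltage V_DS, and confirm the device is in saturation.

V_G = V_DD·R_2/(R_1+R_2) = 11×150/540 = 3.06 V. With the source grounded, V_GS = V_G = 3.06 V.
Assume saturation: I_D = (k_n/2)(V_GS − V_t)² = (0.47/2)×(3.06 − 1.9)² = 0.235×1.16² = 0.314 mA.
V_DS = V_DD − I_D·R_D = 11 − 0.314×3.3 = 9.96 V.
Saturation requires V_DS ≥ V_GS − V_t = 1.16 V; 9.96 ≥ 1.16 ✓.

I_D ≈ 0.31 mA, V_DS ≈ 10 V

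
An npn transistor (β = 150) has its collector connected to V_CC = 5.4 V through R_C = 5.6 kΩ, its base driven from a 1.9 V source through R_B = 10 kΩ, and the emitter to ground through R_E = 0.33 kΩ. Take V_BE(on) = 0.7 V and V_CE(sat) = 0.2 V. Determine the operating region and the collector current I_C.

Assume active: I_B = (1.9 − 0.7)/(10 + 151×0.33) = 0.0201 mA, I_C = β·I_B = 3.01 mA.
Then V_CE = 5.4 − 3.01×5.6 − 3.03×0.33 = -12.4 V < 0.2 V — the active assumption fails.
Re-solve with V_CE = 0.2 V. KCL at the emitter: V_E/R_E = (V_BB−0.7−V_E)/R_B + (V_CC−0.2−V_E)/R_C, giving V_E = 0.317 V.
I_C = (V_CC − 0.2 − V_E)/R_C = (5.2 − 0.317)/5.6 = 0.872 mA.
Check: I_B = (1.2 − 0.317)/10 = 0.0883 mA, and β·I_B = 13.2 mA > I_C, confirming saturation.

saturation; I_C ≈ 0.87 mA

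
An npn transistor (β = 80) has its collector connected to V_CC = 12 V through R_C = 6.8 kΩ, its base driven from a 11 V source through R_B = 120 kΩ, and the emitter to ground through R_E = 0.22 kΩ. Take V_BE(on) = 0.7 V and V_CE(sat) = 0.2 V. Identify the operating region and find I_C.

saturation; I_C ≈ 1.7 mA

Assume active: I_B = (11 − 0.7)/(120 + 81×0.22) = 0.0747 mA, I_C = β·I_B = 5.98 mA.
Then V_CE = 12 − 5.98×6.8 − 6.05×0.22 = -30 V < 0.2 V — the active assumption fails.
Re-solve with V_CE = 0.2 V. KCL at the emitter: V_E/R_E = (V_BB−0.7−V_E)/R_B + (V_CC−0.2−V_E)/R_C, giving V_E = 0.387 V.
I_C = (V_CC − 0.2 − V_E)/R_C = (11.8 − 0.387)/6.8 = 1.68 mA.
Check: I_B = (10.3 − 0.387)/120 = 0.0826 mA, and β·I_B = 6.61 mA > I_C, confirming saturation.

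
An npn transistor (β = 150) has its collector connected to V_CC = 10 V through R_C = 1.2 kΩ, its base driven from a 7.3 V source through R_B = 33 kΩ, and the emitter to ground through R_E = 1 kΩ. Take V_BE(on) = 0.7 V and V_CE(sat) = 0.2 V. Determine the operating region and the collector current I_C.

Assume active: I_B = (7.3 − 0.7)/(33 + 151×1) = 0.0359 mA, I_C = β·I_B = 5.38 mA.
Then V_CE = 10 − 5.38×1.2 − 5.42×1 = -1.87 V < 0.2 V — the active assumption fails.
Re-solve with V_CE = 0.2 V. KCL at the emitter: V_E/R_E = (V_BB−0.7−V_E)/R_B + (V_CC−0.2−V_E)/R_C, giving V_E = 4.49 V.
I_C = (V_CC − 0.2 − V_E)/R_C = (9.8 − 4.49)/1.2 = 4.43 mA.
Check: I_B = (6.6 − 4.49)/33 = 0.064 mA, and β·I_B = 9.59 mA > I_C, confirming saturation.

saturation; I_C ≈ 4.4 mA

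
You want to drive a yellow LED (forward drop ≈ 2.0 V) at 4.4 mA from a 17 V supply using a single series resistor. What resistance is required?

R ≈ 3.4 kΩ

The resistor drops V_S − V_D = 17 − 2.0 = 15 V at 4.4 mA.
R = 15 V / 4.4 mA = 3.41 kΩ.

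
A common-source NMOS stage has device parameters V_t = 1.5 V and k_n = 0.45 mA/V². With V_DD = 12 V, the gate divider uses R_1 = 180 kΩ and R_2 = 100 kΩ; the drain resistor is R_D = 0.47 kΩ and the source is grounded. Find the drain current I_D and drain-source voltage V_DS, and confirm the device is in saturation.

I_D ≈ 1.7 mA, V_DS ≈ 11 V

V_G = V_DD·R_2/(R_1+R_2) = 12×100/280 = 4.29 V. With the source grounded, V_GS = V_G = 4.29 V.
Assume saturation: I_D = (k_n/2)(V_GS − V_t)² = (0.45/2)×(4.29 − 1.5)² = 0.225×2.79² = 1.75 mA.
V_DS = V_DD − I_D·R_D = 12 − 1.75×0.47 = 11.2 V.
Saturation requires V_DS ≥ V_GS − V_t = 2.79 V; 11.2 ≥ 2.79 ✓.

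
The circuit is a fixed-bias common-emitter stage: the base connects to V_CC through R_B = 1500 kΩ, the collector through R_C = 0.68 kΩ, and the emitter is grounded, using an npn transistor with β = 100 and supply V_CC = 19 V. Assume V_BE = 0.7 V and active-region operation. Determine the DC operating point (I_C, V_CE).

Base loop: V_CC = I_B·R_B + V_BE, so I_B = (19 − 0.7)/1500 kΩ = 0.0122 mA.
In the active region I_C = β·I_B = 100 × 0.0122 = 1.22 mA.
Collector loop: V_CE = V_CC − I_C·R_C = 19 − 1.22×0.68 = 18.2 V.
Since V_CE = 18.2 V > V_CE(sat) ≈ 0.2 V, the transistor is in the active region as assumed.

I_C ≈ 1.2 mA, V_CE ≈ 18 V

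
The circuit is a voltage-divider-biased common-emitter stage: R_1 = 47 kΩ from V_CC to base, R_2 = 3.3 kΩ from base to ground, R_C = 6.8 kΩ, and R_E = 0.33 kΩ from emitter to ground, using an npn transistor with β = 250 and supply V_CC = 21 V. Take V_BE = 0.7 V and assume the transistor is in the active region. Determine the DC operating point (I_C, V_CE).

I_C ≈ 2 mA, V_CE ≈ 6.9 V

Thevenize the base divider: V_Th = V_CC·R_2/(R_1+R_2) = 21×3.3/50.3 = 1.38 V, R_Th = R_1‖R_2 = 3.08 kΩ.
Base-emitter loop: V_Th = I_B·R_Th + V_BE + (β+1)I_B·R_E, so I_B = (1.38 − 0.7) / (3.08 + 251×0.33) = 0.00789 mA.
I_C = β·I_B = 250×0.00789 = 1.97 mA, and I_E = (β+1)I_B = 1.98 mA.
V_CE = V_CC − I_C·R_C − I_E·R_E = 21 − 1.97×6.8 − 1.98×0.33 = 6.94 V.
V_CE = 6.94 V > 0.2 V confirms active-region operation.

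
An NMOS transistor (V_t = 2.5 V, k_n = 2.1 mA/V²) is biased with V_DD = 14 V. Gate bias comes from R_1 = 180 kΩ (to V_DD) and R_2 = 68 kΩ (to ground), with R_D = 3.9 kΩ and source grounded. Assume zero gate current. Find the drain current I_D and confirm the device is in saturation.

I_D ≈ 1.9 mA

V_G = V_DD·R_2/(R_1+R_2) = 14×68/248 = 3.84 V. With the source grounded, V_GS = V_G = 3.84 V.
Assume saturation: I_D = (k_n/2)(V_GS − V_t)² = (2.1/2)×(3.84 − 2.5)² = 1.05×1.34² = 1.88 mA.
V_DS = V_DD − I_D·R_D = 14 − 1.88×3.9 = 6.66 V.
Saturation requires V_DS ≥ V_GS − V_t = 1.34 V; 6.66 ≥ 1.34 ✓.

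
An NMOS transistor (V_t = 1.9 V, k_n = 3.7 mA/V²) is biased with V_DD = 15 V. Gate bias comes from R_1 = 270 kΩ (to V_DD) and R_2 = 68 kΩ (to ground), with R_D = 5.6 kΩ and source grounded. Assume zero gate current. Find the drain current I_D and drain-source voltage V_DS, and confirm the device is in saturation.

I_D ≈ 2.3 mA, V_DS ≈ 2.1 V

V_G = V_DD·R_2/(R_1+R_2) = 15×68/338 = 3.02 V. With the source grounded, V_GS = V_G = 3.02 V.
Assume saturation: I_D = (k_n/2)(V_GS − V_t)² = (3.7/2)×(3.02 − 1.9)² = 1.85×1.12² = 2.31 mA.
V_DS = V_DD − I_D·R_D = 15 − 2.31×5.6 = 2.06 V.
Saturation requires V_DS ≥ V_GS − V_t = 1.12 V; 2.06 ≥ 1.12 ✓.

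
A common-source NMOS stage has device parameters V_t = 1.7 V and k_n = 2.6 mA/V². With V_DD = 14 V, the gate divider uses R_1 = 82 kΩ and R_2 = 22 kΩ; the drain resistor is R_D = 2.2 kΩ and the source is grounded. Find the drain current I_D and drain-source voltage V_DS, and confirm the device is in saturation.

V_G = V_DD·R_2/(R_1+R_2) = 14×22/104 = 2.96 V. With the source grounded, V_GS = V_G = 2.96 V.
Assume saturation: I_D = (k_n/2)(V_GS − V_t)² = (2.6/2)×(2.96 − 1.7)² = 1.3×1.26² = 2.07 mA.
V_DS = V_DD − I_D·R_D = 14 − 2.07×2.2 = 9.45 V.
Saturation requires V_DS ≥ V_GS − V_t = 1.26 V; 9.45 ≥ 1.26 ✓.

I_D ≈ 2.1 mA, V_DS ≈ 9.4 V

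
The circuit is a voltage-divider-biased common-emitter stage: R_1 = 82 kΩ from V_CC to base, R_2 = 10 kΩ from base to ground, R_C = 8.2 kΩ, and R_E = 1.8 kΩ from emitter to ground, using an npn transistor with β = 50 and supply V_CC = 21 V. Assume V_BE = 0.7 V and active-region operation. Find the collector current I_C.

I_C ≈ 0.79 mA

Thevenize the base divider: V_Th = V_CC·R_2/(R_1+R_2) = 21×10/92 = 2.28 V, R_Th = R_1‖R_2 = 8.91 kΩ.
Base-emitter loop: V_Th = I_B·R_Th + V_BE + (β+1)I_B·R_E, so I_B = (2.28 − 0.7) / (8.91 + 51×1.8) = 0.0157 mA.
I_C = β·I_B = 50×0.0157 = 0.786 mA, and I_E = (β+1)I_B = 0.801 mA.
V_CE = V_CC − I_C·R_C − I_E·R_E = 21 − 0.786×8.2 − 0.801×1.8 = 13.1 V.
V_CE = 13.1 V > 0.2 V confirms active-region operation.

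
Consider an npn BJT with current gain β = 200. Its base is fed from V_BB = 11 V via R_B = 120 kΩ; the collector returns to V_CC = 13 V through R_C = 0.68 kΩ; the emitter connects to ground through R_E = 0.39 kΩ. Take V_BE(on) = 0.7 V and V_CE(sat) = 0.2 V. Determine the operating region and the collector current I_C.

active; I_C ≈ 10 mA

Assume active. Base-emitter loop: I_B = (V_BB − V_BE)/(R_B + (β+1)R_E) = (11 − 0.7)/(120 + 201×0.39) = 0.0519 mA.
I_C = β·I_B = 200×0.0519 = 10.4 mA.
V_CE = V_CC − I_C·R_C − I_E·R_E = 13 − 10.4×0.68 − 10.4×0.39 = 1.87 V > V_CE(sat), so the active-region assumption holds.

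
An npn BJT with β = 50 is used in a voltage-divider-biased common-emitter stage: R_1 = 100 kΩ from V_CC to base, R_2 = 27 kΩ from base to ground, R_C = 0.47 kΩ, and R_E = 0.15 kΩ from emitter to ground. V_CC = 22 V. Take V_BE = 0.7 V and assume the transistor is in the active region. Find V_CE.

Thevenize the base divider: V_Th = V_CC·R_2/(R_1+R_2) = 22×27/127 = 4.68 V, R_Th = R_1‖R_2 = 21.3 kΩ.
Base-emitter loop: V_Th = I_B·R_Th + V_BE + (β+1)I_B·R_E, so I_B = (4.68 − 0.7) / (21.3 + 51×0.15) = 0.138 mA.
I_C = β·I_B = 50×0.138 = 6.88 mA, and I_E = (β+1)I_B = 7.02 mA.
V_CE = V_CC − I_C·R_C − I_E·R_E = 22 − 6.88×0.47 − 7.02×0.15 = 17.7 V.
V_CE = 17.7 V > 0.2 V confirms active-region operation.

V_CE ≈ 18 V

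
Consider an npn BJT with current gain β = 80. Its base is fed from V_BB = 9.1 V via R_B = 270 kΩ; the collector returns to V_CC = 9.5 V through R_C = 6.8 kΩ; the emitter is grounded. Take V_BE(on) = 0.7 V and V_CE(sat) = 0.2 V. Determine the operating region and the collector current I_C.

Assume active: I_B = (9.1 − 0.7)/270 = 0.0311 mA, giving I_C = β·I_B = 2.49 mA.
But then V_CE = 9.5 − 2.49×6.8 = -7.42 V < V_CE(sat) = 0.2 V — impossible in the active region.
So the transistor is saturated. With V_CE = 0.2 V, I_C = (V_CC − 0.2)/R_C = 9.3/6.8 = 1.37 mA.
Check: β·I_B = 2.49 mA > I_C = 1.37 mA, confirming saturation.

saturation; I_C ≈ 1.4 mA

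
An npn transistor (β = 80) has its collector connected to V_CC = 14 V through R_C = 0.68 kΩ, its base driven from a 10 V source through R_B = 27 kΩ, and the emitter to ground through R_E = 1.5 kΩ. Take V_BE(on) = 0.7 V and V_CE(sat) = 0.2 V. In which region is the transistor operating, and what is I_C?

Assume active. Base-emitter loop: I_B = (V_BB − V_BE)/(R_B + (β+1)R_E) = (10 − 0.7)/(27 + 81×1.5) = 0.0626 mA.
I_C = β·I_B = 80×0.0626 = 5.01 mA.
V_CE = V_CC − I_C·R_C − I_E·R_E = 14 − 5.01×0.68 − 5.07×1.5 = 2.98 V > V_CE(sat), so the active-region assumption holds.

active; I_C ≈ 5 mA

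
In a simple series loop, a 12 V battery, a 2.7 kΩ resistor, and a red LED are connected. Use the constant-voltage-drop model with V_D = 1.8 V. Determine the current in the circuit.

KVL around the loop: 12 = V_D + I·R = 1.8 + I × 2.7 kΩ.
So I = (12 − 1.8) / 2.7 kΩ = 10.2 / 2.7 = 3.78 mA.

I ≈ 3.8 mA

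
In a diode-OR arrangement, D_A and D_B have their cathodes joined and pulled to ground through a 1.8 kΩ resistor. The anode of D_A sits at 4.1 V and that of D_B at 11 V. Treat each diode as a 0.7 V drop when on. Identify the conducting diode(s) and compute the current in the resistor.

Assume both conduct. Then node N would need to be at both 4.1−0.7 = 3.4 V and 11−0.7 = 10.3 V, which is impossible.
Assume only D_B conducts: V_N = 11 − 0.7 = 10.3 V, so I_R = 10.3/1.8 = 5.72 mA.
Check D_A: its anode-to-cathode voltage is 4.1 − 10.3 = -6.2 V < 0.7 V, so it is off. The assumption is consistent.

Only D_B conducts; I_R ≈ 5.7 mA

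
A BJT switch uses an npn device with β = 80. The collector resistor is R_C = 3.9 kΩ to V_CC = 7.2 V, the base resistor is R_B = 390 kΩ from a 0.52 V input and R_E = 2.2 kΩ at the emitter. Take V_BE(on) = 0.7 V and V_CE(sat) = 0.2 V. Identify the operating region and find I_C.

V_BB = 0.52 V ≤ V_BE(on) = 0.7 V, so the base-emitter junction is not forward biased.
The transistor is in cutoff: I_B = I_C = 0.

cutoff; I_C ≈ 0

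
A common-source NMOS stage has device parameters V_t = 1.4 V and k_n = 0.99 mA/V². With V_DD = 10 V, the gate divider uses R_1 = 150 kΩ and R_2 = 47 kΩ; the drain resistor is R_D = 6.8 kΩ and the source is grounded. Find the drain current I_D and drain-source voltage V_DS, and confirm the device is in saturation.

I_D ≈ 0.48 mA, V_DS ≈ 6.7 V

V_G = V_DD·R_2/(R_1+R_2) = 10×47/197 = 2.39 V. With the source grounded, V_GS = V_G = 2.39 V.
Assume saturation: I_D = (k_n/2)(V_GS − V_t)² = (0.99/2)×(2.39 − 1.4)² = 0.495×0.986² = 0.481 mA.
V_DS = V_DD − I_D·R_D = 10 − 0.481×6.8 = 6.73 V.
Saturation requires V_DS ≥ V_GS − V_t = 0.986 V; 6.73 ≥ 0.986 ✓.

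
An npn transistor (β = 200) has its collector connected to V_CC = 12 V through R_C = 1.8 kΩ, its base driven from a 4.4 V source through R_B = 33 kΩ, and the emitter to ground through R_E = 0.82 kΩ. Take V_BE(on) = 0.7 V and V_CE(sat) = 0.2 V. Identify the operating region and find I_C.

active; I_C ≈ 3.7 mA

Assume active. Base-emitter loop: I_B = (V_BB − V_BE)/(R_B + (β+1)R_E) = (4.4 − 0.7)/(33 + 201×0.82) = 0.0187 mA.
I_C = β·I_B = 200×0.0187 = 3.74 mA.
V_CE = V_CC − I_C·R_C − I_E·R_E = 12 − 3.74×1.8 − 3.76×0.82 = 2.18 V > V_CE(sat), so the active-region assumption holds.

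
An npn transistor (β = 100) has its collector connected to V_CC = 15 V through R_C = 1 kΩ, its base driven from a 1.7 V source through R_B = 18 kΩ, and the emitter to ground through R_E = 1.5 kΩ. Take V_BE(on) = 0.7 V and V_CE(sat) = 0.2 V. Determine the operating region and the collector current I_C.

active; I_C ≈ 0.59 mA

Assume active. Base-emitter loop: I_B = (V_BB − V_BE)/(R_B + (β+1)R_E) = (1.7 − 0.7)/(18 + 101×1.5) = 0.0059 mA.
I_C = β·I_B = 100×0.0059 = 0.59 mA.
V_CE = V_CC − I_C·R_C − I_E·R_E = 15 − 0.59×1 − 0.596×1.5 = 13.5 V > V_CE(sat), so the active-region assumption holds.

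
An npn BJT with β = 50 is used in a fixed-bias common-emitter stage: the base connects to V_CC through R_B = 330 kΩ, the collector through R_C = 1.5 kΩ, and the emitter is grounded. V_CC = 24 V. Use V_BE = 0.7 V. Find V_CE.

V_CE ≈ 19 V

Base loop: V_CC = I_B·R_B + V_BE, so I_B = (24 − 0.7)/330 kΩ = 0.0706 mA.
In the active region I_C = β·I_B = 50 × 0.0706 = 3.53 mA.
Collector loop: V_CE = V_CC − I_C·R_C = 24 − 3.53×1.5 = 18.7 V.
Since V_CE = 18.7 V > V_CE(sat) ≈ 0.2 V, the transistor is in the active region as assumed.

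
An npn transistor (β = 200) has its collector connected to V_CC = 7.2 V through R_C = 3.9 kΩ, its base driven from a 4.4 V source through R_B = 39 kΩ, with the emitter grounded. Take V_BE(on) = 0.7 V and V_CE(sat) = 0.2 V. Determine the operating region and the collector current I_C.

saturation; I_C ≈ 1.8 mA

Assume active: I_B = (4.4 − 0.7)/39 = 0.0949 mA, giving I_C = β·I_B = 19 mA.
But then V_CE = 7.2 − 19×3.9 = -66.8 V < V_CE(sat) = 0.2 V — impossible in the active region.
So the transistor is saturated. With V_CE = 0.2 V, I_C = (V_CC − 0.2)/R_C = 7/3.9 = 1.79 mA.
Check: β·I_B = 19 mA > I_C = 1.79 mA, confirming saturation.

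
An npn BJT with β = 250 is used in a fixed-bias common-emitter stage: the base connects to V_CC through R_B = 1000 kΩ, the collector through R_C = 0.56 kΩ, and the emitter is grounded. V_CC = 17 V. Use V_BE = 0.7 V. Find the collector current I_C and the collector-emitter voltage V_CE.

Base loop: V_CC = I_B·R_B + V_BE, so I_B = (17 − 0.7)/1000 kΩ = 0.0163 mA.
In the active region I_C = β·I_B = 250 × 0.0163 = 4.08 mA.
Collector loop: V_CE = V_CC − I_C·R_C = 17 − 4.08×0.56 = 14.7 V.
Since V_CE = 14.7 V > V_CE(sat) ≈ 0.2 V, the transistor is in the active region as assumed.

I_C ≈ 4.1 mA, V_CE ≈ 15 V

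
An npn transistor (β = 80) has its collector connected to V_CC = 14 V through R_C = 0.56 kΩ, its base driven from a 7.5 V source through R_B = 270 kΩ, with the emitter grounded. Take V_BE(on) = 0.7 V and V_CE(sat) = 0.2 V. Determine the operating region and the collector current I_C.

active; I_C ≈ 2 mA

Assume active. Base-emitter loop: I_B = (V_BB − V_BE)/R_B = (7.5 − 0.7)/270 = 0.0252 mA.
I_C = β·I_B = 80×0.0252 = 2.01 mA.
V_CE = V_CC − I_C·R_C = 14 − 2.01×0.56 = 12.9 V > V_CE(sat), so the active-region assumption holds.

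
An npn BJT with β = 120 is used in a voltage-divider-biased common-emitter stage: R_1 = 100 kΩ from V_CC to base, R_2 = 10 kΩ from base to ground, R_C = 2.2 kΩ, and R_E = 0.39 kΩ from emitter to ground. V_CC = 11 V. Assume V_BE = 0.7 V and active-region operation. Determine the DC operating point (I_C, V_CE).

I_C ≈ 0.64 mA, V_CE ≈ 9.3 V

Thevenize the base divider: V_Th = V_CC·R_2/(R_1+R_2) = 11×10/110 = 1 V, R_Th = R_1‖R_2 = 9.09 kΩ.
Base-emitter loop: V_Th = I_B·R_Th + V_BE + (β+1)I_B·R_E, so I_B = (1 − 0.7) / (9.09 + 121×0.39) = 0.00533 mA.
I_C = β·I_B = 120×0.00533 = 0.64 mA, and I_E = (β+1)I_B = 0.645 mA.
V_CE = V_CC − I_C·R_C − I_E·R_E = 11 − 0.64×2.2 − 0.645×0.39 = 9.34 V.
V_CE = 9.34 V > 0.2 V confirms active-region operation.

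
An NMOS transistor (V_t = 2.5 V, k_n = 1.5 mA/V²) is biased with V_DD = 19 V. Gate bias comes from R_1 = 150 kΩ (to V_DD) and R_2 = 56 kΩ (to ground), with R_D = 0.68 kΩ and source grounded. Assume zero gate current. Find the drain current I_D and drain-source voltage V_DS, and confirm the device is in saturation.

I_D ≈ 5.3 mA, V_DS ≈ 15 V

V_G = V_DD·R_2/(R_1+R_2) = 19×56/206 = 5.17 V. With the source grounded, V_GS = V_G = 5.17 V.
Assume saturation: I_D = (k_n/2)(V_GS − V_t)² = (1.5/2)×(5.17 − 2.5)² = 0.75×2.67² = 5.33 mA.
V_DS = V_DD − I_D·R_D = 19 − 5.33×0.68 = 15.4 V.
Saturation requires V_DS ≥ V_GS − V_t = 2.67 V; 15.4 ≥ 2.67 ✓.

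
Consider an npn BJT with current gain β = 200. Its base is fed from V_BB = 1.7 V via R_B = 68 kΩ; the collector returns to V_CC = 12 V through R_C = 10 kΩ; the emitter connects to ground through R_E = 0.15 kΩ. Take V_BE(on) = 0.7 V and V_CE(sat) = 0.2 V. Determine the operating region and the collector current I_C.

Assume active: I_B = (1.7 − 0.7)/(68 + 201×0.15) = 0.0102 mA, I_C = β·I_B = 2.04 mA.
Then V_CE = 12 − 2.04×10 − 2.05×0.15 = -8.68 V < 0.2 V — the active assumption fails.
Re-solve with V_CE = 0.2 V. KCL at the emitter: V_E/R_E = (V_BB−0.7−V_E)/R_B + (V_CC−0.2−V_E)/R_C, giving V_E = 0.176 V.
I_C = (V_CC − 0.2 − V_E)/R_C = (11.8 − 0.176)/10 = 1.16 mA.
Check: I_B = (1 − 0.176)/68 = 0.0121 mA, and β·I_B = 2.42 mA > I_C, confirming saturation.

saturation; I_C ≈ 1.2 mA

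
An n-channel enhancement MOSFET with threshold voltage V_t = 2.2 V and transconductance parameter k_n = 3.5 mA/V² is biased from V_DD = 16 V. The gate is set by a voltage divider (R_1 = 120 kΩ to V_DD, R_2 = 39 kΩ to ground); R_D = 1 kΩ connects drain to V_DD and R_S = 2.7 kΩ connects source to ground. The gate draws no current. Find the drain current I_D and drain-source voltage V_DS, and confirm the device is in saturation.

I_D ≈ 0.45 mA, V_DS ≈ 14 V

V_G = V_DD·R_2/(R_1+R_2) = 16×39/159 = 3.92 V.
Assume saturation: I_D = (k_n/2)(V_GS − V_t)² with V_GS = V_G − I_D·R_S = 3.92 − 2.7·I_D.
Substituting gives 12.8·I_D² − 17.3·I_D + 5.2 = 0, with roots I_D = 0.451 or 0.905 mA.
The root I_D = 0.905 mA gives V_GS = 1.48 V ≤ V_t, so take I_D = 0.451 mA.
Then V_GS = 2.71 V and V_DS = V_DD − I_D(R_D+R_S) = 16 − 0.451×3.7 = 14.3 V.
Saturation requires V_DS ≥ V_GS − V_t = 0.508 V; 14.3 ≥ 0.508 ✓.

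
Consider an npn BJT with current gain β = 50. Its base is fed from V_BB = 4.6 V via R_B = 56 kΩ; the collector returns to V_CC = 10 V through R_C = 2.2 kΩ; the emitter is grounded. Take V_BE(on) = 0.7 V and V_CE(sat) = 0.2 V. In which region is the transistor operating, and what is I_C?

Assume active. Base-emitter loop: I_B = (V_BB − V_BE)/R_B = (4.6 − 0.7)/56 = 0.0696 mA.
I_C = β·I_B = 50×0.0696 = 3.48 mA.
V_CE = V_CC − I_C·R_C = 10 − 3.48×2.2 = 2.34 V > V_CE(sat), so the active-region assumption holds.

active; I_C ≈ 3.5 mA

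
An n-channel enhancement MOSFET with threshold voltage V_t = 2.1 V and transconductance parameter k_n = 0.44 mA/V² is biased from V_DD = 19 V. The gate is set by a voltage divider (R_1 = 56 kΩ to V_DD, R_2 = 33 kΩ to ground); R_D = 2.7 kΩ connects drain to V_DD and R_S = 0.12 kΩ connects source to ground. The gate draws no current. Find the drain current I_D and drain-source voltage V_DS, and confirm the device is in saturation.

I_D ≈ 4.3 mA, V_DS ≈ 6.8 V

V_G = V_DD·R_2/(R_1+R_2) = 19×33/89 = 7.04 V.
Assume saturation: I_D = (k_n/2)(V_GS − V_t)² with V_GS = V_G − I_D·R_S = 7.04 − 0.12·I_D.
Substituting gives 0.00317·I_D² − 1.26·I_D + 5.38 = 0, with roots I_D = 4.31 or 394 mA.
The root I_D = 394 mA gives V_GS = -40.2 V ≤ V_t, so take I_D = 4.31 mA.
Then V_GS = 6.53 V and V_DS = V_DD − I_D(R_D+R_S) = 19 − 4.31×2.82 = 6.84 V.
Saturation requires V_DS ≥ V_GS − V_t = 4.43 V; 6.84 ≥ 4.43 ✓.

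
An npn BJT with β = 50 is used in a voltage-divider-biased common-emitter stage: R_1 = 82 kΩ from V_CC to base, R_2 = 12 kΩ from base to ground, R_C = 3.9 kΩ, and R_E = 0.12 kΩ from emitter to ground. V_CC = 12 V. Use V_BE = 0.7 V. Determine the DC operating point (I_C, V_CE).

I_C ≈ 2.5 mA, V_CE ≈ 1.9 V

Thevenize the base divider: V_Th = V_CC·R_2/(R_1+R_2) = 12×12/94 = 1.53 V, R_Th = R_1‖R_2 = 10.5 kΩ.
Base-emitter loop: V_Th = I_B·R_Th + V_BE + (β+1)I_B·R_E, so I_B = (1.53 − 0.7) / (10.5 + 51×0.12) = 0.0502 mA.
I_C = β·I_B = 50×0.0502 = 2.51 mA, and I_E = (β+1)I_B = 2.56 mA.
V_CE = V_CC − I_C·R_C − I_E·R_E = 12 − 2.51×3.9 − 2.56×0.12 = 1.91 V.
V_CE = 1.91 V > 0.2 V confirms active-region operation.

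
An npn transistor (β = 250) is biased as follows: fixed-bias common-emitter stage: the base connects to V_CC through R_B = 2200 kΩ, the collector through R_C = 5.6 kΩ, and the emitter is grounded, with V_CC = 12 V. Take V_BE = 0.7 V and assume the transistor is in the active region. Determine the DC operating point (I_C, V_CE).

Base loop: V_CC = I_B·R_B + V_BE, so I_B = (12 − 0.7)/2200 kΩ = 0.00514 mA.
In the active region I_C = β·I_B = 250 × 0.00514 = 1.28 mA.
Collector loop: V_CE = V_CC − I_C·R_C = 12 − 1.28×5.6 = 4.81 V.
Since V_CE = 4.81 V > V_CE(sat) ≈ 0.2 V, the transistor is in the active region as assumed.

I_C ≈ 1.3 mA, V_CE ≈ 4.8 V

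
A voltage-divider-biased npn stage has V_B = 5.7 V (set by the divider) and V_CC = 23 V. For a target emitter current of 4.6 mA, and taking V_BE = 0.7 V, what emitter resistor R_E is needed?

R_E ≈ 1.1 kΩ

V_E = V_B − V_BE = 5.7 − 0.7 = 5 V.
R_E = V_E / I_E = 5 / 4.6 = 1.09 kΩ.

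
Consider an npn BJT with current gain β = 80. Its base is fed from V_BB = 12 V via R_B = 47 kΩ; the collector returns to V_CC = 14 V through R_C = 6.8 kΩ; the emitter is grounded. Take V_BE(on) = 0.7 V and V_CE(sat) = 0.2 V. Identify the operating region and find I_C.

Assume active: I_B = (12 − 0.7)/47 = 0.24 mA, giving I_C = β·I_B = 19.2 mA.
But then V_CE = 14 − 19.2×6.8 = -117 V < V_CE(sat) = 0.2 V — impossible in the active region.
So the transistor is saturated. With V_CE = 0.2 V, I_C = (V_CC − 0.2)/R_C = 13.8/6.8 = 2.03 mA.
Check: β·I_B = 19.2 mA > I_C = 2.03 mA, confirming saturation.

saturation; I_C ≈ 2 mA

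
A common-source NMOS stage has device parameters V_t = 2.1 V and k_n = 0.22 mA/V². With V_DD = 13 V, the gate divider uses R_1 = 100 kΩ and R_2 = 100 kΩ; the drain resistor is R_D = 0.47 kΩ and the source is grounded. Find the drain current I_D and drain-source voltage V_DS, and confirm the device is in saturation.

V_G = V_DD·R_2/(R_1+R_2) = 13×100/200 = 6.5 V. With the source grounded, V_GS = V_G = 6.5 V.
Assume saturation: I_D = (k_n/2)(V_GS − V_t)² = (0.22/2)×(6.5 − 2.1)² = 0.11×4.4² = 2.13 mA.
V_DS = V_DD − I_D·R_D = 13 − 2.13×0.47 = 12 V.
Saturation requires V_DS ≥ V_GS − V_t = 4.4 V; 12 ≥ 4.4 ✓.

I_D ≈ 2.1 mA, V_DS ≈ 12 V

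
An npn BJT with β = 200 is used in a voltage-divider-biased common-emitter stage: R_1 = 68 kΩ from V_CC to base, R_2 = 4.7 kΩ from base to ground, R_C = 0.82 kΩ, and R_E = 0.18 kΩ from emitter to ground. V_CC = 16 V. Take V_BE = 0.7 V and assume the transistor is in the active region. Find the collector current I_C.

Thevenize the base divider: V_Th = V_CC·R_2/(R_1+R_2) = 16×4.7/72.7 = 1.03 V, R_Th = R_1‖R_2 = 4.4 kΩ.
Base-emitter loop: V_Th = I_B·R_Th + V_BE + (β+1)I_B·R_E, so I_B = (1.03 − 0.7) / (4.4 + 201×0.18) = 0.00824 mA.
I_C = β·I_B = 200×0.00824 = 1.65 mA, and I_E = (β+1)I_B = 1.66 mA.
V_CE = V_CC − I_C·R_C − I_E·R_E = 16 − 1.65×0.82 − 1.66×0.18 = 14.4 V.
V_CE = 14.4 V > 0.2 V confirms active-region operation.

I_C ≈ 1.6 mA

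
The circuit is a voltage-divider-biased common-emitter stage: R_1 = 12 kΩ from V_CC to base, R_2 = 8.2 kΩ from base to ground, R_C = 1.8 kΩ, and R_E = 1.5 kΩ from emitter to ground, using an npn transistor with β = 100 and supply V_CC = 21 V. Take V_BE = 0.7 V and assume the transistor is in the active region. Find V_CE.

Thevenize the base divider: V_Th = V_CC·R_2/(R_1+R_2) = 21×8.2/20.2 = 8.52 V, R_Th = R_1‖R_2 = 4.87 kΩ.
Base-emitter loop: V_Th = I_B·R_Th + V_BE + (β+1)I_B·R_E, so I_B = (8.52 − 0.7) / (4.87 + 101×1.5) = 0.05 mA.
I_C = β·I_B = 100×0.05 = 5 mA, and I_E = (β+1)I_B = 5.05 mA.
V_CE = V_CC − I_C·R_C − I_E·R_E = 21 − 5×1.8 − 5.05×1.5 = 4.41 V.
V_CE = 4.41 V > 0.2 V confirms active-region operation.

V_CE ≈ 4.4 V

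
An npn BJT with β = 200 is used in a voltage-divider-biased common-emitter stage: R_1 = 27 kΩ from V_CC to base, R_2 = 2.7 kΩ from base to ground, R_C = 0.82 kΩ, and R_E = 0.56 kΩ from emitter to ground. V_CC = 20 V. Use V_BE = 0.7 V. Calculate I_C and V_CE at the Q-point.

I_C ≈ 1.9 mA, V_CE ≈ 17 V

Thevenize the base divider: V_Th = V_CC·R_2/(R_1+R_2) = 20×2.7/29.7 = 1.82 V, R_Th = R_1‖R_2 = 2.45 kΩ.
Base-emitter loop: V_Th = I_B·R_Th + V_BE + (β+1)I_B·R_E, so I_B = (1.82 − 0.7) / (2.45 + 201×0.56) = 0.00972 mA.
I_C = β·I_B = 200×0.00972 = 1.94 mA, and I_E = (β+1)I_B = 1.95 mA.
V_CE = V_CC − I_C·R_C − I_E·R_E = 20 − 1.94×0.82 − 1.95×0.56 = 17.3 V.
V_CE = 17.3 V > 0.2 V confirms active-region operation.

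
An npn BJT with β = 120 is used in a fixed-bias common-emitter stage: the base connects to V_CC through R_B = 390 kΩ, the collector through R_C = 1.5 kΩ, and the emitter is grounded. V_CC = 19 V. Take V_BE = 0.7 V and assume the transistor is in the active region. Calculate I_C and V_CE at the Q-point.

I_C ≈ 5.6 mA, V_CE ≈ 11 V

Base loop: V_CC = I_B·R_B + V_BE, so I_B = (19 − 0.7)/390 kΩ = 0.0469 mA.
In the active region I_C = β·I_B = 120 × 0.0469 = 5.63 mA.
Collector loop: V_CE = V_CC − I_C·R_C = 19 − 5.63×1.5 = 10.6 V.
Since V_CE = 10.6 V > V_CE(sat) ≈ 0.2 V, the transistor is in the active region as assumed.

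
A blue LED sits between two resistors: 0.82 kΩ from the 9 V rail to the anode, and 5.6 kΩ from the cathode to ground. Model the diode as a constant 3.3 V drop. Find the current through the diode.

I ≈ 0.89 mA

The two resistors are in series with the diode, so KVL gives 9 = I·0.82 + 3.3 + I·5.6.
I = (9 − 3.3) / (0.82 + 5.6) kΩ = 5.7 / 6.42 = 0.888 mA.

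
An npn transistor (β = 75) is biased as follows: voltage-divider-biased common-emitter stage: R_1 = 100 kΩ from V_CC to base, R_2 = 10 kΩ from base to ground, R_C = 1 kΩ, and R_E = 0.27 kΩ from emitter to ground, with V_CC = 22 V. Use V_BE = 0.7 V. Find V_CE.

V_CE ≈ 18 V

Thevenize the base divider: V_Th = V_CC·R_2/(R_1+R_2) = 22×10/110 = 2 V, R_Th = R_1‖R_2 = 9.09 kΩ.
Base-emitter loop: V_Th = I_B·R_Th + V_BE + (β+1)I_B·R_E, so I_B = (2 − 0.7) / (9.09 + 76×0.27) = 0.0439 mA.
I_C = β·I_B = 75×0.0439 = 3.29 mA, and I_E = (β+1)I_B = 3.34 mA.
V_CE = V_CC − I_C·R_C − I_E·R_E = 22 − 3.29×1 − 3.34×0.27 = 17.8 V.
V_CE = 17.8 V > 0.2 V confirms active-region operation.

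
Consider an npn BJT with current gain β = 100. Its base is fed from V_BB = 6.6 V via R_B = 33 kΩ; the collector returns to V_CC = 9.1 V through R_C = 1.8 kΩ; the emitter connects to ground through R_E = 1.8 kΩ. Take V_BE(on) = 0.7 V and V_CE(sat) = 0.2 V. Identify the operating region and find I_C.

saturation; I_C ≈ 2.5 mA

Assume active: I_B = (6.6 − 0.7)/(33 + 101×1.8) = 0.0275 mA, I_C = β·I_B = 2.75 mA.
Then V_CE = 9.1 − 2.75×1.8 − 2.77×1.8 = -0.838 V < 0.2 V — the active assumption fails.
Re-solve with V_CE = 0.2 V. KCL at the emitter: V_E/R_E = (V_BB−0.7−V_E)/R_B + (V_CC−0.2−V_E)/R_C, giving V_E = 4.49 V.
I_C = (V_CC − 0.2 − V_E)/R_C = (8.9 − 4.49)/1.8 = 2.45 mA.
Check: I_B = (5.9 − 4.49)/33 = 0.0428 mA, and β·I_B = 4.28 mA > I_C, confirming saturation.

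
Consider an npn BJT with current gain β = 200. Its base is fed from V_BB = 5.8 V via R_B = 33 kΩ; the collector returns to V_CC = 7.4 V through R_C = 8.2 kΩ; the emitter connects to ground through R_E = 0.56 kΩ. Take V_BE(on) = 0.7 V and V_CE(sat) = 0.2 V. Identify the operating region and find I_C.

Assume active: I_B = (5.8 − 0.7)/(33 + 201×0.56) = 0.035 mA, I_C = β·I_B = 7.01 mA.
Then V_CE = 7.4 − 7.01×8.2 − 7.04×0.56 = -54 V < 0.2 V — the active assumption fails.
Re-solve with V_CE = 0.2 V. KCL at the emitter: V_E/R_E = (V_BB−0.7−V_E)/R_B + (V_CC−0.2−V_E)/R_C, giving V_E = 0.533 V.
I_C = (V_CC − 0.2 − V_E)/R_C = (7.2 − 0.533)/8.2 = 0.813 mA.
Check: I_B = (5.1 − 0.533)/33 = 0.138 mA, and β·I_B = 27.7 mA > I_C, confirming saturation.

saturation; I_C ≈ 0.81 mA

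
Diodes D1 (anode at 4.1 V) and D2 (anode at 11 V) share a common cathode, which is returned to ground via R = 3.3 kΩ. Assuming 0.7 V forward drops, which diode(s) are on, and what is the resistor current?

Only D2 conducts; I_R ≈ 3.1 mA

Assume both conduct. Then node N would need to be at both 4.1−0.7 = 3.4 V and 11−0.7 = 10.3 V, which is impossible.
Assume only D2 conducts: V_N = 11 − 0.7 = 10.3 V, so I_R = 10.3/3.3 = 3.12 mA.
Check D1: its anode-to-cathode voltage is 4.1 − 10.3 = -6.2 V < 0.7 V, so it is off. The assumption is consistent.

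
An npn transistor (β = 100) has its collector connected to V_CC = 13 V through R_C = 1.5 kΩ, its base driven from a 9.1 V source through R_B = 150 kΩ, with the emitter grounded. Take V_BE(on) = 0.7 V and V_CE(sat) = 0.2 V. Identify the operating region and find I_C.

Assume active. Base-emitter loop: I_B = (V_BB − V_BE)/R_B = (9.1 − 0.7)/150 = 0.056 mA.
I_C = β·I_B = 100×0.056 = 5.6 mA.
V_CE = V_CC − I_C·R_C = 13 − 5.6×1.5 = 4.6 V > V_CE(sat), so the active-region assumption holds.

active; I_C ≈ 5.6 mA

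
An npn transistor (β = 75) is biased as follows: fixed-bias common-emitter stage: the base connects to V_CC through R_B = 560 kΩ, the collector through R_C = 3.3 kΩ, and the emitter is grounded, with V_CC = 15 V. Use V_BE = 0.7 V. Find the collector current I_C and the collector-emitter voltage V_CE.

I_C ≈ 1.9 mA, V_CE ≈ 8.7 V

Base loop: V_CC = I_B·R_B + V_BE, so I_B = (15 − 0.7)/560 kΩ = 0.0255 mA.
In the active region I_C = β·I_B = 75 × 0.0255 = 1.92 mA.
Collector loop: V_CE = V_CC − I_C·R_C = 15 − 1.92×3.3 = 8.68 V.
Since V_CE = 8.68 V > V_CE(sat) ≈ 0.2 V, the transistor is in the active region as assumed.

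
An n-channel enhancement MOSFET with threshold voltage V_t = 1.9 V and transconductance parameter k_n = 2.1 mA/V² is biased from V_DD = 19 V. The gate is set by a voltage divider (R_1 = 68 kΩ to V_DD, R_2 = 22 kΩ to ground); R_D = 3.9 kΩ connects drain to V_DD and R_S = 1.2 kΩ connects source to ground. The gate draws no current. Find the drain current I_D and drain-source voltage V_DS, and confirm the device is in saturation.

V_G = V_DD·R_2/(R_1+R_2) = 19×22/90 = 4.64 V.
Assume saturation: I_D = (k_n/2)(V_GS − V_t)² with V_GS = V_G − I_D·R_S = 4.64 − 1.2·I_D.
Substituting gives 1.51·I_D² − 7.92·I_D + 7.91 = 0, with roots I_D = 1.34 or 3.89 mA.
The root I_D = 3.89 mA gives V_GS = -0.0251 V ≤ V_t, so take I_D = 1.34 mA.
Then V_GS = 3.03 V and V_DS = V_DD − I_D(R_D+R_S) = 19 − 1.34×5.1 = 12.1 V.
Saturation requires V_DS ≥ V_GS − V_t = 1.13 V; 12.1 ≥ 1.13 ✓.

I_D ≈ 1.3 mA, V_DS ≈ 12 V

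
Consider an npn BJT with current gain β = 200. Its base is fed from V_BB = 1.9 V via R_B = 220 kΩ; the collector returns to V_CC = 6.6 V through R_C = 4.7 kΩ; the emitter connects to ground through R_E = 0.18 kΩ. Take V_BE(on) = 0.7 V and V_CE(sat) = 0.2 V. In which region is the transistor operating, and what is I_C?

active; I_C ≈ 0.94 mA

Assume active. Base-emitter loop: I_B = (V_BB − V_BE)/(R_B + (β+1)R_E) = (1.9 − 0.7)/(220 + 201×0.18) = 0.00468 mA.
I_C = β·I_B = 200×0.00468 = 0.937 mA.
V_CE = V_CC − I_C·R_C − I_E·R_E = 6.6 − 0.937×4.7 − 0.942×0.18 = 2.03 V > V_CE(sat), so the active-region assumption holds.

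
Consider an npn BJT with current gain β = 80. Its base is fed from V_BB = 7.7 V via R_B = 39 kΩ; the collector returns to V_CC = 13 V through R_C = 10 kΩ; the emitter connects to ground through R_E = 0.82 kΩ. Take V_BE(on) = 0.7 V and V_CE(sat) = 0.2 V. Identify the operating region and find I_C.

saturation; I_C ≈ 1.2 mA

Assume active: I_B = (7.7 − 0.7)/(39 + 81×0.82) = 0.0664 mA, I_C = β·I_B = 5.31 mA.
Then V_CE = 13 − 5.31×10 − 5.38×0.82 = -44.5 V < 0.2 V — the active assumption fails.
Re-solve with V_CE = 0.2 V. KCL at the emitter: V_E/R_E = (V_BB−0.7−V_E)/R_B + (V_CC−0.2−V_E)/R_C, giving V_E = 1.08 V.
I_C = (V_CC − 0.2 − V_E)/R_C = (12.8 − 1.08)/10 = 1.17 mA.
Check: I_B = (7 − 1.08)/39 = 0.152 mA, and β·I_B = 12.1 mA > I_C, confirming saturation.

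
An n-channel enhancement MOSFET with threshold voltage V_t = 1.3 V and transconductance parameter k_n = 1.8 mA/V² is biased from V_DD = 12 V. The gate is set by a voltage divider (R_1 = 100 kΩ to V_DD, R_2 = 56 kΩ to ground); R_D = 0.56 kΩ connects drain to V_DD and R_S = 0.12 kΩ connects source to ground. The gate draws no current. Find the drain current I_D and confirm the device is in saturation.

V_G = V_DD·R_2/(R_1+R_2) = 12×56/156 = 4.31 V.
Assume saturation: I_D = (k_n/2)(V_GS − V_t)² with V_GS = V_G − I_D·R_S = 4.31 − 0.12·I_D.
Substituting gives 0.013·I_D² − 1.65·I_D + 8.14 = 0, with roots I_D = 5.14 or 122 mA.
The root I_D = 122 mA gives V_GS = -10.3 V ≤ V_t, so take I_D = 5.14 mA.
Then V_GS = 3.69 V and V_DS = V_DD − I_D(R_D+R_S) = 12 − 5.14×0.68 = 8.5 V.
Saturation requires V_DS ≥ V_GS − V_t = 2.39 V; 8.5 ≥ 2.39 ✓.

I_D ≈ 5.1 mA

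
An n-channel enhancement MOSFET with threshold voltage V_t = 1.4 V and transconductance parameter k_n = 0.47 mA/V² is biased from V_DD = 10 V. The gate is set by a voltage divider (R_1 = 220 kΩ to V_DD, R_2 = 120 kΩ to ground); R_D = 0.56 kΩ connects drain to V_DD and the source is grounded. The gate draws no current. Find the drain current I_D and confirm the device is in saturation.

V_G = V_DD·R_2/(R_1+R_2) = 10×120/340 = 3.53 V. With the source grounded, V_GS = V_G = 3.53 V.
Assume saturation: I_D = (k_n/2)(V_GS − V_t)² = (0.47/2)×(3.53 − 1.4)² = 0.235×2.13² = 1.07 mA.
V_DS = V_DD − I_D·R_D = 10 − 1.07×0.56 = 9.4 V.
Saturation requires V_DS ≥ V_GS − V_t = 2.13 V; 9.4 ≥ 2.13 ✓.

I_D ≈ 1.1 mA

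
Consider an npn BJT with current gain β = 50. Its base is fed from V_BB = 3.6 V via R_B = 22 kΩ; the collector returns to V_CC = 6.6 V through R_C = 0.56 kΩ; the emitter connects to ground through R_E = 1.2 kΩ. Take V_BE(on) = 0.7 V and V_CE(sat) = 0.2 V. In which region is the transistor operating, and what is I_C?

active; I_C ≈ 1.7 mA

Assume active. Base-emitter loop: I_B = (V_BB − V_BE)/(R_B + (β+1)R_E) = (3.6 − 0.7)/(22 + 51×1.2) = 0.0349 mA.
I_C = β·I_B = 50×0.0349 = 1.74 mA.
V_CE = V_CC − I_C·R_C − I_E·R_E = 6.6 − 1.74×0.56 − 1.78×1.2 = 3.49 V > V_CE(sat), so the active-region assumption holds.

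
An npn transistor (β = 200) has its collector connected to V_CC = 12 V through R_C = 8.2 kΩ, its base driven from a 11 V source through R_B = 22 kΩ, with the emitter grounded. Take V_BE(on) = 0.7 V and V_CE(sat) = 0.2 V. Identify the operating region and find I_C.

saturation; I_C ≈ 1.4 mA

Assume active: I_B = (11 − 0.7)/22 = 0.468 mA, giving I_C = β·I_B = 93.6 mA.
But then V_CE = 12 − 93.6×8.2 = -756 V < V_CE(sat) = 0.2 V — impossible in the active region.
So the transistor is saturated. With V_CE = 0.2 V, I_C = (V_CC − 0.2)/R_C = 11.8/8.2 = 1.44 mA.
Check: β·I_B = 93.6 mA > I_C = 1.44 mA, confirming saturation.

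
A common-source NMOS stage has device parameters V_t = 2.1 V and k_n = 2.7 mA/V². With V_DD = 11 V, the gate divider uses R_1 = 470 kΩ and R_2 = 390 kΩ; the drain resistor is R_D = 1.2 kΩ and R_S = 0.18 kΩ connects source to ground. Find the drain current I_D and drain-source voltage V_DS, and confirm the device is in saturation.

V_G = V_DD·R_2/(R_1+R_2) = 11×390/860 = 4.99 V.
Assume saturation: I_D = (k_n/2)(V_GS − V_t)² with V_GS = V_G − I_D·R_S = 4.99 − 0.18·I_D.
Substituting gives 0.0437·I_D² − 2.4·I_D + 11.3 = 0, with roots I_D = 5.17 or 49.8 mA.
The root I_D = 49.8 mA gives V_GS = -3.97 V ≤ V_t, so take I_D = 5.17 mA.
Then V_GS = 4.06 V and V_DS = V_DD − I_D(R_D+R_S) = 11 − 5.17×1.38 = 3.86 V.
Saturation requires V_DS ≥ V_GS − V_t = 1.96 V; 3.86 ≥ 1.96 ✓.

I_D ≈ 5.2 mA, V_DS ≈ 3.9 V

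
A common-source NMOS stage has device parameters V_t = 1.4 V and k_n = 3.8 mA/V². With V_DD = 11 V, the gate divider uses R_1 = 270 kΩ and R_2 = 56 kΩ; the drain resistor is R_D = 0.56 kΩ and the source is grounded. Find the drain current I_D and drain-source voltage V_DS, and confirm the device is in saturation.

I_D ≈ 0.46 mA, V_DS ≈ 11 V

V_G = V_DD·R_2/(R_1+R_2) = 11×56/326 = 1.89 V. With the source grounded, V_GS = V_G = 1.89 V.
Assume saturation: I_D = (k_n/2)(V_GS − V_t)² = (3.8/2)×(1.89 − 1.4)² = 1.9×0.49² = 0.455 mA.
V_DS = V_DD − I_D·R_D = 11 − 0.455×0.56 = 10.7 V.
Saturation requires V_DS ≥ V_GS − V_t = 0.49 V; 10.7 ≥ 0.49 ✓.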